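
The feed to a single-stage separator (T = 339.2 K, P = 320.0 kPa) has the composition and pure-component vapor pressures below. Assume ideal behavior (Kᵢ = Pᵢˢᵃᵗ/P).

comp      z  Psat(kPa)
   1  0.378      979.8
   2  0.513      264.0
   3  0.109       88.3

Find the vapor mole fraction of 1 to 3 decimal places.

Raoult's law: Kᵢ = Pᵢˢᵃᵗ/P = Pᵢˢᵃᵗ/320.0.
  K_1 = 979.8/320.0 = 3.06187, K_2 = 264.0/320.0 = 0.82500, K_3 = 88.3/320.0 = 0.27594
Rachford–Rice: g(β) = Σ zᵢ(Kᵢ−1)/(1+β(Kᵢ−1)) = 0.
Check two-phase: ΣzᵢKᵢ = 1.611 > 1 and Σzᵢ/Kᵢ = 1.140 > 1, so g(0) = 0.611 > 0 and g(1) = -0.140 < 0.
Iterate (Newton) starting at β = 0.34:
  β = 0.340: g = 0.2580, g' = -0.674 → β = 0.723
  β = 0.723: g = 0.0445, g' = -0.531 → β = 0.807
  β = 0.807: g = -0.0017, g' = -0.578 → β = 0.804
Converged at β = 0.804.
Compositions from xᵢ = zᵢ/(1+β(Kᵢ−1)), yᵢ = Kᵢxᵢ:
  1: x = 0.142, y = 0.436
  2: x = 0.597, y = 0.493
  3: x = 0.261, y = 0.072

y_1 = 0.436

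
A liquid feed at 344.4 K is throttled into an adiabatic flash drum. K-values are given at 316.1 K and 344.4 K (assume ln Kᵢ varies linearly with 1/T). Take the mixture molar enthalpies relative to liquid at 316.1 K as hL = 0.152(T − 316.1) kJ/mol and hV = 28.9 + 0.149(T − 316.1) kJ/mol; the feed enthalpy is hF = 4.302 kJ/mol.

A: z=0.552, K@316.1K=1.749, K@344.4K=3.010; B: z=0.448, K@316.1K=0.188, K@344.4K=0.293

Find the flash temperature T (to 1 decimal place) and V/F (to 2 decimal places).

Adiabatic flash: solve Rachford–Rice at each trial T, then check hF = ψ·hV(T) + (1−ψ)·hL(T).
  T = 316.1 K: K = (1.749, 0.188), RR gives ψ = 0.082, H_out = 2.360 kJ/mol
  T = 344.4 K: K = (3.010, 0.293), RR gives ψ = 0.558, H_out = 20.377 kJ/mol
  T = 330.2 K: K = (2.319, 0.237), RR gives ψ = 0.384, H_out = 13.213 kJ/mol
  T = 323.1 K: K = (2.018, 0.211), RR gives ψ = 0.260, H_out = 8.570 kJ/mol
  T = 319.6 K: K = (1.880, 0.199), RR gives ψ = 0.181, H_out = 5.749 kJ/mol
  T = 317.9 K: K = (1.816, 0.194), RR gives ψ = 0.135, H_out = 4.188 kJ/mol
Linear interpolation between T = 317.9 (H_out = 4.188) and T = 319.6 (H_out = 5.749) on hF = 4.302 gives T ≈ 318.0 K, at which ψ = 0.14.

T = 318.0 K, V/F = 0.14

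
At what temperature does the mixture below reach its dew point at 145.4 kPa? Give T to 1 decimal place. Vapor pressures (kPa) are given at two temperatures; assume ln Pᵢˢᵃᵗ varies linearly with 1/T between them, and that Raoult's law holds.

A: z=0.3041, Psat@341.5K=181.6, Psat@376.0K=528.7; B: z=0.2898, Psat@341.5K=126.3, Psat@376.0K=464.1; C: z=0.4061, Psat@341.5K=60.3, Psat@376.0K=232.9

Dew-point temperature: Σzᵢ·P/Pᵢˢᵃᵗ(T) = 1. Interpolate ln Pᵢˢᵃᵗ = aᵢ + bᵢ/T.
  T = 341.5 K: ΣzᵢP/Pᵢˢᵃᵗ = 1.5563
  T = 376.0 K: ΣzᵢP/Pᵢˢᵃᵗ = 0.4280
  T = 358.8 K: ΣzᵢP/Pᵢˢᵃᵗ = 0.7886
  T = 350.1 K: ΣzᵢP/Pᵢˢᵃᵗ = 1.1004
  T = 354.5 K: ΣzᵢP/Pᵢˢᵃᵗ = 0.9278
  T = 352.3 K: ΣzᵢP/Pᵢˢᵃᵗ = 1.0098
Interpolating between 352.3 K and 354.5 K gives T ≈ 352.6 K.

T = 352.6 K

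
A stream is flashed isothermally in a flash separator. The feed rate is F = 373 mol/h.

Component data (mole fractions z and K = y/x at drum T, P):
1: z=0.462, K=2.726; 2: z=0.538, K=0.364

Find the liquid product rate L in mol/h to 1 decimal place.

L = 218.3 mol/h

Iterate (Newton) starting at V/F = 0.5:
  V/F = 0.500: g = -0.0737, g' = -0.864 → V/F = 0.415
Converged at V/F = 0.415.
Then V = V/F·F = 0.4147·373 = 154.7 mol/h and L = F − V = 218.3 mol/h.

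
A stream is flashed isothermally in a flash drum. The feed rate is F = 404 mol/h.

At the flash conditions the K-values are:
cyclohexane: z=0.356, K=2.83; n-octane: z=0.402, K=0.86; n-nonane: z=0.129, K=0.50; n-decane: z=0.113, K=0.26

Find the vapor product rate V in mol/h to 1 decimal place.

Newton–Raphson from β = 0.6:
  β = 0.600: g = 0.0065, g' = -0.546 → β = 0.612
Converged at β = 0.612.
Then V = β·F = 0.6120·404 = 247.2 mol/h and L = F − V = 156.8 mol/h.

V = 247.2 mol/h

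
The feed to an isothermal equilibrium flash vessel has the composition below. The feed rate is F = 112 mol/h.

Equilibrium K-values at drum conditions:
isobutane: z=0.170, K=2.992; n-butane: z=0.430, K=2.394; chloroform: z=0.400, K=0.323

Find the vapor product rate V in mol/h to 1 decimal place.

Material balance + equilibrium reduce to Σ zᵢ(Kᵢ−1)/(1+ψ(Kᵢ−1)) = 0.
Feasibility: ΣzᵢKᵢ = 1.667, Σzᵢ/Kᵢ = 1.475 — both > 1, two phases present.
Newton iteration, ψ⁰ = 0.5:
  ψ = 0.500: g = 0.1135, g' = -0.878 → ψ = 0.629
  ψ = 0.629: g = -0.0022, g' = -0.926 → ψ = 0.627
Converged at ψ = 0.627.
Then V = ψ·F = 0.6269·112 = 70.2 mol/h and L = F − V = 41.8 mol/h.

V = 70.2 mol/h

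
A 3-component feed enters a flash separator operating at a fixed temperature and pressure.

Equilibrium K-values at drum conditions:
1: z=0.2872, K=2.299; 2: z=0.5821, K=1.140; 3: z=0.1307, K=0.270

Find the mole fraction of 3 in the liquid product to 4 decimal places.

x_3 = 0.3430

Rachford–Rice: g(V/F) = Σ zᵢ(Kᵢ−1)/(1+V/F(Kᵢ−1)) = 0.
Feasibility: ΣzᵢKᵢ = 1.3592, Σzᵢ/Kᵢ = 1.1196 — both > 1, two phases present.
Newton iteration, V/F⁰ = 0.5:
  V/F = 0.5000: g = 0.15208, g' = -0.3608 → V/F = 0.9215
  V/F = 0.9215: g = -0.04952, g' = -0.7595 → V/F = 0.8563
  V/F = 0.8563: g = -0.00511, g' = -0.6133 → V/F = 0.8480
  V/F = 0.8480: g = -0.00006, g' = -0.5987 → V/F = 0.8479
Converged at V/F = 0.8479.
Compositions from xᵢ = zᵢ/(1+V/F(Kᵢ−1)), yᵢ = Kᵢxᵢ:
  1: x = 0.1367, y = 0.3142
  2: x = 0.5203, y = 0.5932
  3: x = 0.3430, y = 0.0926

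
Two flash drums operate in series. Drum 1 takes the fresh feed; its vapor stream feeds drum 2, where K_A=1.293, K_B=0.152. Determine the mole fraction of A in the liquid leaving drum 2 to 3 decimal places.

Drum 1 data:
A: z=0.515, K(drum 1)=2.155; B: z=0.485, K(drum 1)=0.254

Drum 1:
Rachford–Rice: g(ψ₁) = Σ zᵢ(Kᵢ−1)/(1+ψ₁(Kᵢ−1)) = 0.
g(0) = ΣzᵢKᵢ − 1 = 0.233 and g(1) = 1 − Σzᵢ/Kᵢ = -1.148, so a root lies in (0, 1).
Binary case is linear: z₁(K₁−1)(1+ψ₁(K₂−1)) + z₂(K₂−1)(1+ψ₁(K₁−1)) = 0
⇒ ψ₁ = [z₁(K₁−1)+z₂(K₂−1)] / [−(K₁−1)(K₂−1)] = 0.2330/0.8616 = 0.270
Drum-1 compositions:
  A: x = 0.392, y = 0.846
  B: x = 0.608, y = 0.154
Drum-2 feed = drum-1 vapor: z₂ = (0.8457, 0.1543).
Drum 2:
Let ψ₂ = V/F and solve Σ zᵢ(Kᵢ−1)/(1+ψ₂(Kᵢ−1)) = 0.
Feasibility: ΣzᵢKᵢ = 1.117, Σzᵢ/Kᵢ = 1.669 — both > 1, two phases present.
Binary case is linear: z₁(K₁−1)(1+ψ₂(K₂−1)) + z₂(K₂−1)(1+ψ₂(K₁−1)) = 0
⇒ ψ₂ = [z₁(K₁−1)+z₂(K₂−1)] / [−(K₁−1)(K₂−1)] = 0.1169/0.2485 = 0.471
  A: x = 0.743, y = 0.961
  B: x = 0.257, y = 0.039

x_A (drum 2) = 0.743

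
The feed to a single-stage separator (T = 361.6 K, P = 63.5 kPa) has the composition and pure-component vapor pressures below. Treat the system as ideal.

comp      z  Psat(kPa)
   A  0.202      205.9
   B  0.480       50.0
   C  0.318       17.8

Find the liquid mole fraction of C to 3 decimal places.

x_C = 0.349

Raoult's law: Kᵢ = Pᵢˢᵃᵗ/P = Pᵢˢᵃᵗ/63.5.
  K_A = 205.9/63.5 = 3.24252, K_B = 50.0/63.5 = 0.78740, K_C = 17.8/63.5 = 0.28031
Material balance + equilibrium reduce to Σ zᵢ(Kᵢ−1)/(1+ψ(Kᵢ−1)) = 0.
Check two-phase: ΣzᵢKᵢ = 1.122 > 1 and Σzᵢ/Kᵢ = 1.806 > 1, so g(0) = 0.122 > 0 and g(1) = -0.806 < 0.
Iterate (Newton) starting at ψ = 0.5:
  ψ = 0.500: g = -0.2581, g' = -0.655 → ψ = 0.106
  ψ = 0.106: g = 0.0140, g' = -0.879 → ψ = 0.122
Converged at ψ = 0.122.
Compositions from xᵢ = zᵢ/(1+ψ(Kᵢ−1)), yᵢ = Kᵢxᵢ:
  A: x = 0.159, y = 0.514
  B: x = 0.493, y = 0.388
  C: x = 0.349, y = 0.098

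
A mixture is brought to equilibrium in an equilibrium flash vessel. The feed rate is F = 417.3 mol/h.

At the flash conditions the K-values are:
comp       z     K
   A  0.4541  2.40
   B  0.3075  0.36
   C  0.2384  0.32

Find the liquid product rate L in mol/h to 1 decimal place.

L = 291.9 mol/h

Rachford–Rice: g(β) = Σ zᵢ(Kᵢ−1)/(1+β(Kᵢ−1)) = 0.
Feasibility: ΣzᵢKᵢ = 1.2768, Σzᵢ/Kᵢ = 1.7884 — both > 1, two phases present.
Newton–Raphson from β = 0.5:
  β = 0.5000: g = -0.16107, g' = -0.8334 → β = 0.3067
  β = 0.3067: g = -0.00496, g' = -0.8066 → β = 0.3006
Converged at β = 0.3006.
Then V = β·F = 0.3006·417.3 = 125.4 mol/h and L = F − V = 291.9 mol/h.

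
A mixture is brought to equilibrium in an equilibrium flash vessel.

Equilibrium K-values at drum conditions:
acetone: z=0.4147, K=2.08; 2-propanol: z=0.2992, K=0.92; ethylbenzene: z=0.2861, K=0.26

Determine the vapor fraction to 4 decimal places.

Newton–Raphson from ψ = 0.4:
  ψ = 0.4000: g = -0.01269, g' = -0.5540 → ψ = 0.3771
  ψ = 0.3771: g = -0.00008, g' = -0.5477 → ψ = 0.3769
Converged at ψ = 0.3769.

ψ = 0.3769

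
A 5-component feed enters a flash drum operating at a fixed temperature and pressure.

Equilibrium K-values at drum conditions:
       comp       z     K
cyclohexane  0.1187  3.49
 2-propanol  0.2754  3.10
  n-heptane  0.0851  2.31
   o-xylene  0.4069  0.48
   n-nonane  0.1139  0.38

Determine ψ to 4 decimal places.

Iterate (Newton) starting at ψ = 0.5:
  ψ = 0.5000: g = 0.09286, g' = -0.7812 → ψ = 0.6189
  ψ = 0.6189: g = 0.00281, g' = -0.7427 → ψ = 0.6226
Converged at ψ = 0.6226.

ψ = 0.6226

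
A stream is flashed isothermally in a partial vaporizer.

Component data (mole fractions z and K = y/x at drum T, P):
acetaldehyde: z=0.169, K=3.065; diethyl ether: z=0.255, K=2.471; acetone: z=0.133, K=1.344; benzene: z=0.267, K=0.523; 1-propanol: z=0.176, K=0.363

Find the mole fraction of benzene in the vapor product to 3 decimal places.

y_benzene = 0.203

Material balance + equilibrium reduce to Σ zᵢ(Kᵢ−1)/(1+ψ(Kᵢ−1)) = 0.
g(0) = ΣzᵢKᵢ − 1 = 0.530 and g(1) = 1 − Σzᵢ/Kᵢ = -0.253, so a root lies in (0, 1).
Newton iteration, ψ⁰ = 0.62:
  ψ = 0.620: g = 0.0208, g' = -0.618 → ψ = 0.654
Converged at ψ = 0.654.
Compositions from xᵢ = zᵢ/(1+ψ(Kᵢ−1)), yᵢ = Kᵢxᵢ:
  acetaldehyde: x = 0.072, y = 0.220
  diethyl ether: x = 0.130, y = 0.321
  acetone: x = 0.109, y = 0.146
  benzene: x = 0.388, y = 0.203
  1-propanol: x = 0.302, y = 0.109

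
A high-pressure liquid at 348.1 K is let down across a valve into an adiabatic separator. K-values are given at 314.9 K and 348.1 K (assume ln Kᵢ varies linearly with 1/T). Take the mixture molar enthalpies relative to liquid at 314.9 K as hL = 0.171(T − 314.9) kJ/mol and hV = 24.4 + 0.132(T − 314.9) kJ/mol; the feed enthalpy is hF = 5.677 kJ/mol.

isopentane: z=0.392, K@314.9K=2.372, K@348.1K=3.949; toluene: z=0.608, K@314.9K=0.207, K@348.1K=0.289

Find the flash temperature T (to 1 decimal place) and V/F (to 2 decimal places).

T = 324.6 K, V/F = 0.17

Adiabatic flash: solve Rachford–Rice at each trial T, then check hF = ψ·hV(T) + (1−ψ)·hL(T).
  T = 314.9 K: K = (2.372, 0.207), RR gives ψ = 0.051, H_out = 1.249 kJ/mol
  T = 348.1 K: K = (3.949, 0.289), RR gives ψ = 0.345, H_out = 13.652 kJ/mol
  T = 331.5 K: K = (3.100, 0.247), RR gives ψ = 0.231, H_out = 8.321 kJ/mol
  T = 323.2 K: K = (2.721, 0.226), RR gives ψ = 0.153, H_out = 5.114 kJ/mol
  T = 327.4 K: K = (2.909, 0.237), RR gives ψ = 0.195, H_out = 6.800 kJ/mol
  T = 325.3 K: K = (2.814, 0.232), RR gives ψ = 0.175, H_out = 5.975 kJ/mol
Linear interpolation between T = 323.2 (H_out = 5.114) and T = 325.3 (H_out = 5.975) on hF = 5.677 gives T ≈ 324.6 K, at which ψ = 0.17.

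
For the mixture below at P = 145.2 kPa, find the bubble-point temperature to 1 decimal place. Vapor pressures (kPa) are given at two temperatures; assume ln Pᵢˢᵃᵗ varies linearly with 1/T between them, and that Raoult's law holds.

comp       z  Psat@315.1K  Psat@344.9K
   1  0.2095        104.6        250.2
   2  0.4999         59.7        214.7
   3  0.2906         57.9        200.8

Bubble-point temperature: ΣzᵢPᵢˢᵃᵗ(T) = P. Interpolate ln Pᵢˢᵃᵗ = aᵢ + bᵢ/T.
  T = 315.1 K: ΣzᵢPᵢˢᵃᵗ = 68.58 kPa
  T = 344.9 K: ΣzᵢPᵢˢᵃᵗ = 218.10 kPa
  T = 330.0 K: ΣzᵢPᵢˢᵃᵗ = 125.05 kPa
  T = 337.4 K: ΣzᵢPᵢˢᵃᵗ = 165.71 kPa
  T = 333.7 K: ΣzᵢPᵢˢᵃᵗ = 144.14 kPa
  T = 335.5 K: ΣzᵢPᵢˢᵃᵗ = 154.31 kPa
Interpolating between 333.7 K and 335.5 K gives T ≈ 333.9 K.

T = 333.9 K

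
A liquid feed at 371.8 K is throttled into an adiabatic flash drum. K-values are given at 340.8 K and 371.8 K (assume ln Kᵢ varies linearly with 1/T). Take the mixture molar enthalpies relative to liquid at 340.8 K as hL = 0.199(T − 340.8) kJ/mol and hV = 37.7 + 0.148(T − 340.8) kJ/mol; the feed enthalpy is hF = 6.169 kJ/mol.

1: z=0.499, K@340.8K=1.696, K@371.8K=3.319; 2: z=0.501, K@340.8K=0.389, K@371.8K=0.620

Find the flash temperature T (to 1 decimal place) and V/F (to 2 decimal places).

T = 342.1 K, V/F = 0.16

Adiabatic flash: solve Rachford–Rice at each trial T, then check hF = ψ·hV(T) + (1−ψ)·hL(T).
  T = 340.8 K: K = (1.696, 0.389), RR gives ψ = 0.097, H_out = 3.652 kJ/mol
  T = 371.8 K: K = (3.319, 0.620), RR gives ψ = 1.000, H_out = 42.288 kJ/mol
  T = 356.3 K: K = (2.407, 0.496), RR gives ψ = 0.634, H_out = 26.497 kJ/mol
  T = 348.6 K: K = (2.031, 0.441), RR gives ψ = 0.406, H_out = 16.711 kJ/mol
  T = 344.7 K: K = (1.858, 0.414), RR gives ψ = 0.268, H_out = 10.828 kJ/mol
  T = 342.8 K: K = (1.778, 0.402), RR gives ψ = 0.190, H_out = 7.542 kJ/mol
Linear interpolation between T = 340.8 (H_out = 3.652) and T = 342.8 (H_out = 7.542) on hF = 6.169 gives T ≈ 342.1 K, at which ψ = 0.16.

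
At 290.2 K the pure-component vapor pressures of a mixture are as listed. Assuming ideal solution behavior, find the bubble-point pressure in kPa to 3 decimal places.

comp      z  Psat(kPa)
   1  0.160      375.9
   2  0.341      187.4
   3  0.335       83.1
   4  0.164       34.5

At the bubble point ψ → 0, so ΣzᵢKᵢ = 1 with Kᵢ = Pᵢˢᵃᵗ/P ⇒ P = ΣzᵢPᵢˢᵃᵗ.
P = 0.160·375.9 + 0.341·187.4 + 0.335·83.1 + 0.164·34.5 = 157.544 kPa

Pbub = 157.544 kPa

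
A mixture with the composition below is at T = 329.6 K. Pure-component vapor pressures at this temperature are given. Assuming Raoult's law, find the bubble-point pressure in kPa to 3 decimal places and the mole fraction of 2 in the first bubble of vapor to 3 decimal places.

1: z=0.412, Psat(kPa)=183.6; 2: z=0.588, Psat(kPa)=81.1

Pbub = 123.330 kPa, y_2 = 0.387

At the bubble point ψ → 0, so ΣzᵢKᵢ = 1 with Kᵢ = Pᵢˢᵃᵗ/P ⇒ P = ΣzᵢPᵢˢᵃᵗ.
P = 0.412·183.6 + 0.588·81.1 = 123.330 kPa
yᵢ = zᵢPᵢˢᵃᵗ/P ⇒ y_2 = 0.588·81.1/123.330 = 0.387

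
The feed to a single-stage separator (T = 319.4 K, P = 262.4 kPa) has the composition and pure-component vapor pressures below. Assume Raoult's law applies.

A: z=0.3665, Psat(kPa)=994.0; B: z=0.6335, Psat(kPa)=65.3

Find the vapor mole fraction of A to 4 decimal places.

y_A = 0.8040

Raoult's law: Kᵢ = Pᵢˢᵃᵗ/P = Pᵢˢᵃᵗ/262.4.
  K_A = 994.0/262.4 = 3.788110, K_B = 65.3/262.4 = 0.248857
Material balance + equilibrium reduce to Σ zᵢ(Kᵢ−1)/(1+β(Kᵢ−1)) = 0.
Check two-phase: ΣzᵢKᵢ = 1.5460 > 1 and Σzᵢ/Kᵢ = 2.6424 > 1, so g(0) = 0.5460 > 0 and g(1) = -1.6424 < 0.
Binary case is linear: z₁(K₁−1)(1+β(K₂−1)) + z₂(K₂−1)(1+β(K₁−1)) = 0
⇒ β = [z₁(K₁−1)+z₂(K₂−1)] / [−(K₁−1)(K₂−1)] = 0.54599/2.09427 = 0.2607
Compositions from xᵢ = zᵢ/(1+β(Kᵢ−1)), yᵢ = Kᵢxᵢ:
  A: x = 0.2122, y = 0.8040
  B: x = 0.7878, y = 0.1960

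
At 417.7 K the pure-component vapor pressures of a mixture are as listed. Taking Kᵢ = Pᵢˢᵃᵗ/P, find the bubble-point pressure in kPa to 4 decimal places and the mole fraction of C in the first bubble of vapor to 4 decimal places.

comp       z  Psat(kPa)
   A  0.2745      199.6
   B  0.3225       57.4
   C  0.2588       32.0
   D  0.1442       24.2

Pbub = 85.0729 kPa, y_C = 0.0973

At the bubble point ψ → 0, so ΣzᵢKᵢ = 1 with Kᵢ = Pᵢˢᵃᵗ/P ⇒ P = ΣzᵢPᵢˢᵃᵗ.
P = 0.2745·199.6 + 0.3225·57.4 + 0.2588·32.0 + 0.1442·24.2 = 85.0729 kPa
yᵢ = zᵢPᵢˢᵃᵗ/P ⇒ y_C = 0.2588·32.0/85.0729 = 0.0973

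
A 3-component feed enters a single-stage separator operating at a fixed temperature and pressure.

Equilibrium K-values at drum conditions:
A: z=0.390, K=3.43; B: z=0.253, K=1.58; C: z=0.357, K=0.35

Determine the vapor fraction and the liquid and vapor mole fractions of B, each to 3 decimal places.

Rachford–Rice: g(ψ) = Σ zᵢ(Kᵢ−1)/(1+ψ(Kᵢ−1)) = 0.
Check two-phase: ΣzᵢKᵢ = 1.862 > 1 and Σzᵢ/Kᵢ = 1.294 > 1, so g(0) = 0.862 > 0 and g(1) = -0.294 < 0.
Newton–Raphson from ψ = 0.5:
  ψ = 0.500: g = 0.1978, g' = -0.852 → ψ = 0.732
  ψ = 0.732: g = 0.0011, g' = -0.889 → ψ = 0.734
Converged at ψ = 0.734.
Compositions from xᵢ = zᵢ/(1+ψ(Kᵢ−1)), yᵢ = Kᵢxᵢ:
  A: x = 0.140, y = 0.481
  B: x = 0.177, y = 0.280
  C: x = 0.682, y = 0.239

ψ = 0.734, x_B = 0.177, y_B = 0.280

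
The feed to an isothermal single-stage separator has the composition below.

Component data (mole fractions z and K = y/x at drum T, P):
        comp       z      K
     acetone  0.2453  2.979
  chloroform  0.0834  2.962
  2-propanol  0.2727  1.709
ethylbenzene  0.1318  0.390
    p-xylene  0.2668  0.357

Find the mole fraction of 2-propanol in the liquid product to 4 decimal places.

Let β = V/F and solve Σ zᵢ(Kᵢ−1)/(1+β(Kᵢ−1)) = 0.
Feasibility: ΣzᵢKᵢ = 1.5905, Σzᵢ/Kᵢ = 1.3554 — both > 1, two phases present.
Newton iteration, β⁰ = 0.36:
  β = 0.3600: g = 0.20716, g' = -0.7922 → β = 0.6215
  β = 0.6215: g = 0.01039, g' = -0.7577 → β = 0.6352
Converged at β = 0.6352.
Compositions from xᵢ = zᵢ/(1+β(Kᵢ−1)), yᵢ = Kᵢxᵢ:
  acetone: x = 0.1087, y = 0.3238
  chloroform: x = 0.0371, y = 0.1100
  2-propanol: x = 0.1880, y = 0.3213
  ethylbenzene: x = 0.2152, y = 0.0839
  p-xylene: x = 0.4510, y = 0.1610

x_2-propanol = 0.1880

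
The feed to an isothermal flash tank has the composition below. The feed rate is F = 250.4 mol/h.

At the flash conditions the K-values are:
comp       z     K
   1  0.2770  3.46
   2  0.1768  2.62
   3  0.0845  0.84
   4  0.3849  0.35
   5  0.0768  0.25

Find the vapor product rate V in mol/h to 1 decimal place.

V = 121.6 mol/h

Newton iteration, ψ⁰ = 0.69:
  ψ = 0.6900: g = -0.20036, g' = -1.0568 → ψ = 0.5004
  ψ = 0.5004: g = -0.01408, g' = -0.9488 → ψ = 0.4856
Converged at ψ = 0.4856.
Then V = ψ·F = 0.4856·250.4 = 121.6 mol/h and L = F − V = 128.8 mol/h.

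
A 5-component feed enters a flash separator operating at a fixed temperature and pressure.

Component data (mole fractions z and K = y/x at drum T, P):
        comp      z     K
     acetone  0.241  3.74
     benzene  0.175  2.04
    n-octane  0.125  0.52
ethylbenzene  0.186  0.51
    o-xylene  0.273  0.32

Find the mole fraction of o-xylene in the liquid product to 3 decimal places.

Let ψ = V/F and solve Σ zᵢ(Kᵢ−1)/(1+ψ(Kᵢ−1)) = 0.
Check two-phase: ΣzᵢKᵢ = 1.506 > 1 and Σzᵢ/Kᵢ = 1.608 > 1, so g(0) = 0.506 > 0 and g(1) = -0.608 < 0.
Iterate (Newton) starting at ψ = 0.51:
  ψ = 0.510: g = -0.0908, g' = -0.821 → ψ = 0.399
  ψ = 0.399: g = 0.0014, g' = -0.858 → ψ = 0.401
Converged at ψ = 0.401.
Compositions from xᵢ = zᵢ/(1+ψ(Kᵢ−1)), yᵢ = Kᵢxᵢ:
  acetone: x = 0.115, y = 0.429
  benzene: x = 0.123, y = 0.252
  n-octane: x = 0.155, y = 0.080
  ethylbenzene: x = 0.232, y = 0.118
  o-xylene: x = 0.375, y = 0.120

x_o-xylene = 0.375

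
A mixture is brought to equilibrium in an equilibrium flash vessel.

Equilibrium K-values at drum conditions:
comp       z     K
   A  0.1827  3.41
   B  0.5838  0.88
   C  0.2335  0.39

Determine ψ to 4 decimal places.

ψ = 0.3174

Rachford–Rice: g(ψ) = Σ zᵢ(Kᵢ−1)/(1+ψ(Kᵢ−1)) = 0.
Feasibility: ΣzᵢKᵢ = 1.2278, Σzᵢ/Kᵢ = 1.3157 — both > 1, two phases present.
Newton iteration, ψ⁰ = 0.5:
  ψ = 0.5000: g = -0.07978, g' = -0.4076 → ψ = 0.3043
  ψ = 0.3043: g = 0.00642, g' = -0.4933 → ψ = 0.3173
  ψ = 0.3173: g = 0.00006, g' = -0.4834 → ψ = 0.3174
Converged at ψ = 0.3174.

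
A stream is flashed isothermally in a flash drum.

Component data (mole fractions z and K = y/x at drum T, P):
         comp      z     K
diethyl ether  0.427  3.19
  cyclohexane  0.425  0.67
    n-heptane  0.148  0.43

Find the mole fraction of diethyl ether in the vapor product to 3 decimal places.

Newton–Raphson from β = 0.5:
  β = 0.500: g = 0.1604, g' = -0.627 → β = 0.756
  β = 0.756: g = 0.0171, g' = -0.521 → β = 0.789
Converged at β = 0.789.
Compositions from xᵢ = zᵢ/(1+β(Kᵢ−1)), yᵢ = Kᵢxᵢ:
  diethyl ether: x = 0.157, y = 0.499
  cyclohexane: x = 0.575, y = 0.385
  n-heptane: x = 0.269, y = 0.116

y_diethyl ether = 0.499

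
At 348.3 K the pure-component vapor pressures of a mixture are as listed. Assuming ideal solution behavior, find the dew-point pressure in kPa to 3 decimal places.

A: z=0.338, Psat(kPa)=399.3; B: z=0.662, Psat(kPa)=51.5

At the dew point ψ → 1, so Σzᵢ/Kᵢ = 1 with Kᵢ = Pᵢˢᵃᵗ/P ⇒ 1/P = Σzᵢ/Pᵢˢᵃᵗ.
1/P = 0.338/399.3 + 0.662/51.5 = 0.013701 ⇒ P = 72.988 kPa

Pdew = 72.988 kPa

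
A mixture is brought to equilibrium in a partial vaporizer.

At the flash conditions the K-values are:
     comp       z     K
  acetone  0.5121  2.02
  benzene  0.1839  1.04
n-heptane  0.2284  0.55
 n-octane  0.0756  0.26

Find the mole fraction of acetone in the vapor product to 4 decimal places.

Iterate (Newton) starting at V/F = 0.5:
  V/F = 0.5000: g = 0.13171, g' = -0.4153 → V/F = 0.8172
  V/F = 0.8172: g = -0.01208, g' = -0.5394 → V/F = 0.7948
  V/F = 0.7948: g = -0.00023, g' = -0.5189 → V/F = 0.7943
Converged at V/F = 0.7943.
Compositions from xᵢ = zᵢ/(1+V/F(Kᵢ−1)), yᵢ = Kᵢxᵢ:
  acetone: x = 0.2829, y = 0.5714
  benzene: x = 0.1782, y = 0.1854
  n-heptane: x = 0.3555, y = 0.1955
  n-octane: x = 0.1834, y = 0.0477

y_acetone = 0.5714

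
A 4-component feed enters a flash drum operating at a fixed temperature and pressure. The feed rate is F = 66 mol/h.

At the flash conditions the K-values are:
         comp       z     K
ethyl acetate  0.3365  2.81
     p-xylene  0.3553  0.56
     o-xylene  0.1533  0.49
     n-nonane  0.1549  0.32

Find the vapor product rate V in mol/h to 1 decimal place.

Newton–Raphson from ψ = 0.46:
  ψ = 0.4600: g = -0.11908, g' = -0.6561 → ψ = 0.2785
  ψ = 0.2785: g = 0.00570, g' = -0.7398 → ψ = 0.2862
  ψ = 0.2862: g = 0.00002, g' = -0.7335 → ψ = 0.2863
Converged at ψ = 0.2863.
Then V = ψ·F = 0.2863·66 = 18.9 mol/h and L = F − V = 47.1 mol/h.

V = 18.9 mol/h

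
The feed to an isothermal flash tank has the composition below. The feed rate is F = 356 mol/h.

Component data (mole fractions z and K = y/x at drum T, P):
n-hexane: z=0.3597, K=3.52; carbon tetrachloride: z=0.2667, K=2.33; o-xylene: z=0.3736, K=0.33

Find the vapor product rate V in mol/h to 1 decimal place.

V = 263.0 mol/h

Newton iteration, β⁰ = 0.4:
  β = 0.4000: g = 0.34099, g' = -1.0805 → β = 0.7156
  β = 0.7156: g = 0.02424, g' = -1.0334 → β = 0.7390
  β = 0.7390: g = -0.00027, g' = -1.0568 → β = 0.7388
Converged at β = 0.7388.
Then V = β·F = 0.7388·356 = 263.0 mol/h and L = F − V = 93.0 mol/h.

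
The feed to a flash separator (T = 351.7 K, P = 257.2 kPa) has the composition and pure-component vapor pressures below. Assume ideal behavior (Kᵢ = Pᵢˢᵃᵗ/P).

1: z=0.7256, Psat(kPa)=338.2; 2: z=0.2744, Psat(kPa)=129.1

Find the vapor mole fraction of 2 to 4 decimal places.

Raoult's law: Kᵢ = Pᵢˢᵃᵗ/P = Pᵢˢᵃᵗ/257.2.
  K_1 = 338.2/257.2 = 1.314930, K_2 = 129.1/257.2 = 0.501944
Material balance + equilibrium reduce to Σ zᵢ(Kᵢ−1)/(1+ψ(Kᵢ−1)) = 0.
Feasibility: ΣzᵢKᵢ = 1.0918, Σzᵢ/Kᵢ = 1.0985 — both > 1, two phases present.
Iterate (Newton) starting at ψ = 0.37:
  ψ = 0.3700: g = 0.03712, g' = -0.1600 → ψ = 0.6020
  ψ = 0.6020: g = -0.00309, g' = -0.1897 → ψ = 0.5857
  ψ = 0.5857: g = -0.00002, g' = -0.1870 → ψ = 0.5856
Converged at ψ = 0.5856.
Compositions from xᵢ = zᵢ/(1+ψ(Kᵢ−1)), yᵢ = Kᵢxᵢ:
  1: x = 0.6126, y = 0.8056
  2: x = 0.3874, y = 0.1944

y_2 = 0.1944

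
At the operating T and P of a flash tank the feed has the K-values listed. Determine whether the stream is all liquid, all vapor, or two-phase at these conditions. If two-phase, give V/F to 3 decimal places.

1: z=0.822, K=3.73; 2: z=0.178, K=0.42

ΣzᵢKᵢ = 3.141; Σzᵢ/Kᵢ = 0.644.
Since Σzᵢ/Kᵢ < 1 the mixture is above its dew point — single vapor phase.

all vapor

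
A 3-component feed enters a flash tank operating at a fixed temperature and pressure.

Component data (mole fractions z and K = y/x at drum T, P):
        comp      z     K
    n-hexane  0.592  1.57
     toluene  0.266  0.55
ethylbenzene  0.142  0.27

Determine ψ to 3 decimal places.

Iterate (Newton) starting at ψ = 0.61:
  ψ = 0.610: g = -0.1015, g' = -0.454 → ψ = 0.387
  ψ = 0.387: g = -0.0128, g' = -0.355 → ψ = 0.350
Converged at ψ = 0.350.

ψ = 0.350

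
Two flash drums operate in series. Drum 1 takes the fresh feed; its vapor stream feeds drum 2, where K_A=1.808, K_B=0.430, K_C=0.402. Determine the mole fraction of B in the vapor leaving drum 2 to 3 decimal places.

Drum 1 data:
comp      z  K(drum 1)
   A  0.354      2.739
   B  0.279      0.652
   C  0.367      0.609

y_B (drum 2) = 0.110

Drum 1:
Material balance + equilibrium reduce to Σ zᵢ(Kᵢ−1)/(1+ψ₁(Kᵢ−1)) = 0.
Check two-phase: ΣzᵢKᵢ = 1.375 > 1 and Σzᵢ/Kᵢ = 1.160 > 1, so g(0) = 0.375 > 0 and g(1) = -0.160 < 0.
Newton–Raphson from ψ₁ = 0.5:
  ψ₁ = 0.500: g = 0.0334, g' = -0.443 → ψ₁ = 0.575
  ψ₁ = 0.575: g = 0.0011, g' = -0.414 → ψ₁ = 0.578
Converged at ψ₁ = 0.578.
Drum-1 compositions:
  A: x = 0.177, y = 0.483
  B: x = 0.349, y = 0.228
  C: x = 0.474, y = 0.289
Drum-2 feed = drum-1 vapor: z₂ = (0.4835, 0.2277, 0.2888).
Drum 2:
Iterate (Newton) starting at ψ₂ = 0.5:
  ψ₂ = 0.500: g = -0.1497, g' = -0.515 → ψ₂ = 0.209
  ψ₂ = 0.209: g = -0.0107, g' = -0.461 → ψ₂ = 0.186
Converged at ψ₂ = 0.186.
  A: x = 0.420, y = 0.760
  B: x = 0.255, y = 0.110
  C: x = 0.325, y = 0.131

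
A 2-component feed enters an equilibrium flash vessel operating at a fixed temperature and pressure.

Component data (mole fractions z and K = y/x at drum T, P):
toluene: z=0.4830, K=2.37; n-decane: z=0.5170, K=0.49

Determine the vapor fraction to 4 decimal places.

ψ = 0.5697

Binary case is linear: z₁(K₁−1)(1+ψ(K₂−1)) + z₂(K₂−1)(1+ψ(K₁−1)) = 0
⇒ ψ = [z₁(K₁−1)+z₂(K₂−1)] / [−(K₁−1)(K₂−1)] = 0.39804/0.69870 = 0.5697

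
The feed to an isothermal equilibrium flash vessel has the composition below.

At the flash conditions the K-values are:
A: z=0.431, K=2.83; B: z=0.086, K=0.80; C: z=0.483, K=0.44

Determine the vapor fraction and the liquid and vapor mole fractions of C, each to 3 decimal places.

ψ = 0.525, x_C = 0.684, y_C = 0.301

Rachford–Rice: g(ψ) = Σ zᵢ(Kᵢ−1)/(1+ψ(Kᵢ−1)) = 0.
Check two-phase: ΣzᵢKᵢ = 1.501 > 1 and Σzᵢ/Kᵢ = 1.358 > 1, so g(0) = 0.501 > 0 and g(1) = -0.358 < 0.
Iterate (Newton) starting at ψ = 0.5:
  ψ = 0.500: g = 0.0171, g' = -0.690 → ψ = 0.525
Converged at ψ = 0.525.
Compositions from xᵢ = zᵢ/(1+ψ(Kᵢ−1)), yᵢ = Kᵢxᵢ:
  A: x = 0.220, y = 0.622
  B: x = 0.096, y = 0.077
  C: x = 0.684, y = 0.301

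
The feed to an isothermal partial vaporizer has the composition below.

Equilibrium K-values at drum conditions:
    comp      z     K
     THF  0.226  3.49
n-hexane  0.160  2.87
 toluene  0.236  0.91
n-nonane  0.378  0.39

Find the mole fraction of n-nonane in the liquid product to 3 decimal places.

Newton iteration, ψ⁰ = 0.5:
  ψ = 0.500: g = 0.0513, g' = -0.721 → ψ = 0.571
  ψ = 0.571: g = 0.0007, g' = -0.703 → ψ = 0.572
Converged at ψ = 0.572.
Compositions from xᵢ = zᵢ/(1+ψ(Kᵢ−1)), yᵢ = Kᵢxᵢ:
  THF: x = 0.093, y = 0.325
  n-hexane: x = 0.077, y = 0.222
  toluene: x = 0.249, y = 0.226
  n-nonane: x = 0.581, y = 0.226

x_n-nonane = 0.581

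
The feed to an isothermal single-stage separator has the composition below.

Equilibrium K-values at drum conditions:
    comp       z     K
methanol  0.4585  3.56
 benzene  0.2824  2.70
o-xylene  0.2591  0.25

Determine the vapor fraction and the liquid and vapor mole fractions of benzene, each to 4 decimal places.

Material balance + equilibrium reduce to Σ zᵢ(Kᵢ−1)/(1+ψ(Kᵢ−1)) = 0.
g(0) = ΣzᵢKᵢ − 1 = 1.4595 and g(1) = 1 − Σzᵢ/Kᵢ = -0.2698, so a root lies in (0, 1).
Newton iteration, ψ⁰ = 0.55:
  ψ = 0.5500: g = 0.40478, g' = -1.1584 → ψ = 0.8994
  ψ = 0.8994: g = -0.05188, g' = -1.7792 → ψ = 0.8703
  ψ = 0.8703: g = -0.00227, g' = -1.6294 → ψ = 0.8689
Converged at ψ = 0.8689.
Compositions from xᵢ = zᵢ/(1+ψ(Kᵢ−1)), yᵢ = Kᵢxᵢ:
  methanol: x = 0.1422, y = 0.5062
  benzene: x = 0.1140, y = 0.3078
  o-xylene: x = 0.7438, y = 0.1859

ψ = 0.8689, x_benzene = 0.1140, y_benzene = 0.3078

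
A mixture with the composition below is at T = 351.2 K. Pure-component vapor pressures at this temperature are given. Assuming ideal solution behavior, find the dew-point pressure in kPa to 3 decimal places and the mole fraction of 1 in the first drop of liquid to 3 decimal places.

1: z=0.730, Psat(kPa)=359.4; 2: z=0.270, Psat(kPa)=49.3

At the dew point ψ → 1, so Σzᵢ/Kᵢ = 1 with Kᵢ = Pᵢˢᵃᵗ/P ⇒ 1/P = Σzᵢ/Pᵢˢᵃᵗ.
1/P = 0.730/359.4 + 0.270/49.3 = 0.007508 ⇒ P = 133.194 kPa
xᵢ = zᵢP/Pᵢˢᵃᵗ ⇒ x_1 = 0.730·133.194/359.4 = 0.271

Pdew = 133.194 kPa, x_1 = 0.271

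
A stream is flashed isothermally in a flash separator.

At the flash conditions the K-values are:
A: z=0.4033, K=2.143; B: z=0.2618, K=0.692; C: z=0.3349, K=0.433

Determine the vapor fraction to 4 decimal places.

Newton–Raphson from ψ = 0.5:
  ψ = 0.5000: g = -0.06700, g' = -0.4578 → ψ = 0.3536
  ψ = 0.3536: g = 0.00028, g' = -0.4669 → ψ = 0.3542
Converged at ψ = 0.3542.

ψ = 0.3542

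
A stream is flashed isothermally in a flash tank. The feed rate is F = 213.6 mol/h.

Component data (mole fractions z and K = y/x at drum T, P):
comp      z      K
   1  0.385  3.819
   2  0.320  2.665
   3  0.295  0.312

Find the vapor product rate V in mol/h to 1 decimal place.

V = 190.2 mol/h

Let ψ = V/F and solve Σ zᵢ(Kᵢ−1)/(1+ψ(Kᵢ−1)) = 0.
Check two-phase: ΣzᵢKᵢ = 2.415 > 1 and Σzᵢ/Kᵢ = 1.166 > 1, so g(0) = 1.415 > 0 and g(1) = -0.166 < 0.
Iterate (Newton) starting at ψ = 0.5:
  ψ = 0.500: g = 0.4318, g' = -1.116 → ψ = 0.887
  ψ = 0.887: g = 0.0044, g' = -1.314 → ψ = 0.890
Converged at ψ = 0.890.
Then V = ψ·F = 0.8903·213.6 = 190.2 mol/h and L = F − V = 23.4 mol/h.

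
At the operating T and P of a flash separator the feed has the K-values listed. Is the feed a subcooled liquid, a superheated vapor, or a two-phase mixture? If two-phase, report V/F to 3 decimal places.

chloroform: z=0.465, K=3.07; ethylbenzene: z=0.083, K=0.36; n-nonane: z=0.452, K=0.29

ΣzᵢKᵢ = 1.589; Σzᵢ/Kᵢ = 1.941.
Both exceed 1, so a two-phase solution exists.
Newton iteration, ψ⁰ = 0.5:
  ψ = 0.500: g = -0.1027, g' = -1.102 → ψ = 0.407
  ψ = 0.407: g = -0.0006, g' = -1.100 → ψ = 0.406
Converged at ψ = 0.406.

two-phase, V/F = 0.406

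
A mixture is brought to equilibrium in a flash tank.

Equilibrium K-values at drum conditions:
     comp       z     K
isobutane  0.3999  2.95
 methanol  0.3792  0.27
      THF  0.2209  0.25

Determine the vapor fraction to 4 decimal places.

ψ = 0.2346

Material balance + equilibrium reduce to Σ zᵢ(Kᵢ−1)/(1+ψ(Kᵢ−1)) = 0.
g(0) = ΣzᵢKᵢ − 1 = 0.3373 and g(1) = 1 − Σzᵢ/Kᵢ = -1.4236, so a root lies in (0, 1).
Iterate (Newton) starting at ψ = 0.61:
  ψ = 0.6100: g = -0.44827, g' = -1.3961 → ψ = 0.2889
  ψ = 0.2889: g = -0.06352, g' = -1.1492 → ψ = 0.2336
  ψ = 0.2336: g = 0.00111, g' = -1.1941 → ψ = 0.2346
Converged at ψ = 0.2346.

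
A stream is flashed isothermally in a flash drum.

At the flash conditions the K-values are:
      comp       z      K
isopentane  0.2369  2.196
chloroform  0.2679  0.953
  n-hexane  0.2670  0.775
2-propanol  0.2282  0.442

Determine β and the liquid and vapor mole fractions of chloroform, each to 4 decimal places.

β = 0.2301, x_chloroform = 0.2708, y_chloroform = 0.2581

Rachford–Rice: g(β) = Σ zᵢ(Kᵢ−1)/(1+β(Kᵢ−1)) = 0.
Check two-phase: ΣzᵢKᵢ = 1.0833 > 1 and Σzᵢ/Kᵢ = 1.2498 > 1, so g(0) = 0.0833 > 0 and g(1) = -0.2498 < 0.
Newton iteration, β⁰ = 0.68:
  β = 0.6800: g = -0.13287, g' = -0.3070 → β = 0.2472
  β = 0.2472: g = -0.00540, g' = -0.3132 → β = 0.2300
  β = 0.2300: g = 0.00004, g' = -0.3176 → β = 0.2301
Converged at β = 0.2301.
Compositions from xᵢ = zᵢ/(1+β(Kᵢ−1)), yᵢ = Kᵢxᵢ:
  isopentane: x = 0.1858, y = 0.4080
  chloroform: x = 0.2708, y = 0.2581
  n-hexane: x = 0.2816, y = 0.2182
  2-propanol: x = 0.2618, y = 0.1157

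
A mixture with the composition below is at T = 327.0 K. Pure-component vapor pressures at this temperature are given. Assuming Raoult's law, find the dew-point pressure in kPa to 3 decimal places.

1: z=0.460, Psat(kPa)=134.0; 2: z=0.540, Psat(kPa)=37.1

Pdew = 55.592 kPa

At the dew point ψ → 1, so Σzᵢ/Kᵢ = 1 with Kᵢ = Pᵢˢᵃᵗ/P ⇒ 1/P = Σzᵢ/Pᵢˢᵃᵗ.
1/P = 0.460/134.0 + 0.540/37.1 = 0.017988 ⇒ P = 55.592 kPa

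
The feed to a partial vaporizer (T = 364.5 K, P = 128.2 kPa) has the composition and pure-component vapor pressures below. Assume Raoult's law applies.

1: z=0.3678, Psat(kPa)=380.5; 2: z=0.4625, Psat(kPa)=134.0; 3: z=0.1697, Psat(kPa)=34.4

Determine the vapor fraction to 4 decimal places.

Raoult's law: Kᵢ = Pᵢˢᵃᵗ/P = Pᵢˢᵃᵗ/128.2.
  K_1 = 380.5/128.2 = 2.968019, K_2 = 134.0/128.2 = 1.045242, K_3 = 34.4/128.2 = 0.268331
Material balance + equilibrium reduce to Σ zᵢ(Kᵢ−1)/(1+ψ(Kᵢ−1)) = 0.
Feasibility: ΣzᵢKᵢ = 1.6206, Σzᵢ/Kᵢ = 1.1988 — both > 1, two phases present.
Iterate (Newton) starting at ψ = 0.5:
  ψ = 0.5000: g = 0.18951, g' = -0.5887 → ψ = 0.8219
  ψ = 0.8219: g = -0.01476, g' = -0.7805 → ψ = 0.8030
  ψ = 0.8030: g = -0.00031, g' = -0.7488 → ψ = 0.8026
Converged at ψ = 0.8026.

ψ = 0.8026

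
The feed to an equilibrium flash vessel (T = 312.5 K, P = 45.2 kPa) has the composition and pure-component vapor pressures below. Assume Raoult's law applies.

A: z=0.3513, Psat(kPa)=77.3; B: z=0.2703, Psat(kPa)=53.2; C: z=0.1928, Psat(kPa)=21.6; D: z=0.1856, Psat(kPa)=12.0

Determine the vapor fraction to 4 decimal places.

Raoult's law: Kᵢ = Pᵢˢᵃᵗ/P = Pᵢˢᵃᵗ/45.2.
  K_A = 77.3/45.2 = 1.710177, K_B = 53.2/45.2 = 1.176991, K_C = 21.6/45.2 = 0.477876, K_D = 12.0/45.2 = 0.265487
Let ψ = V/F and solve Σ zᵢ(Kᵢ−1)/(1+ψ(Kᵢ−1)) = 0.
Feasibility: ΣzᵢKᵢ = 1.0603, Σzᵢ/Kᵢ = 1.5376 — both > 1, two phases present.
Newton–Raphson from ψ = 0.51:
  ψ = 0.5100: g = -0.12815, g' = -0.4563 → ψ = 0.2291
  ψ = 0.2291: g = -0.01771, g' = -0.3514 → ψ = 0.1787
  ψ = 0.1787: g = -0.00020, g' = -0.3441 → ψ = 0.1782
Converged at ψ = 0.1782.

ψ = 0.1782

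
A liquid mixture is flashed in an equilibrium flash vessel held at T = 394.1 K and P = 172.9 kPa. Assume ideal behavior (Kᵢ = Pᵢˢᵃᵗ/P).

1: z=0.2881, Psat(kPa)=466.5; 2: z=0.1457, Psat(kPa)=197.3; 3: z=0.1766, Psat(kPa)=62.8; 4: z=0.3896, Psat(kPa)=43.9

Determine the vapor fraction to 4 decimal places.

Raoult's law: Kᵢ = Pᵢˢᵃᵗ/P = Pᵢˢᵃᵗ/172.9.
  K_1 = 466.5/172.9 = 2.698091, K_2 = 197.3/172.9 = 1.141122, K_3 = 62.8/172.9 = 0.363216, K_4 = 43.9/172.9 = 0.253904
Material balance + equilibrium reduce to Σ zᵢ(Kᵢ−1)/(1+ψ(Kᵢ−1)) = 0.
Feasibility: ΣzᵢKᵢ = 1.1066, Σzᵢ/Kᵢ = 2.2551 — both > 1, two phases present.
Newton–Raphson from ψ = 0.45:
  ψ = 0.4500: g = -0.29858, g' = -0.9017 → ψ = 0.1189
  ψ = 0.1189: g = -0.01336, g' = -0.9229 → ψ = 0.1044
  ψ = 0.1044: g = 0.00012, g' = -0.9394 → ψ = 0.1045
Converged at ψ = 0.1045.

ψ = 0.1045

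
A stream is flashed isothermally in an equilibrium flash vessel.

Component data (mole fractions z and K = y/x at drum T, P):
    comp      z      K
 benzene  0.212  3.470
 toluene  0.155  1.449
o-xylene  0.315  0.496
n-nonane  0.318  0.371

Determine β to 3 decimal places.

Newton iteration, β⁰ = 0.5:
  β = 0.500: g = -0.2129, g' = -0.691 → β = 0.192
  β = 0.192: g = 0.0163, g' = -0.883 → β = 0.210
Converged at β = 0.210.

β = 0.210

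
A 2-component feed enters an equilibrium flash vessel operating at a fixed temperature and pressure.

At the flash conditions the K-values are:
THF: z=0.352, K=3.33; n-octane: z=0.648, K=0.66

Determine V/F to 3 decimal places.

V/F = 0.757

Binary case is linear: z₁(K₁−1)(1+V/F(K₂−1)) + z₂(K₂−1)(1+V/F(K₁−1)) = 0
⇒ V/F = [z₁(K₁−1)+z₂(K₂−1)] / [−(K₁−1)(K₂−1)] = 0.5998/0.7922 = 0.757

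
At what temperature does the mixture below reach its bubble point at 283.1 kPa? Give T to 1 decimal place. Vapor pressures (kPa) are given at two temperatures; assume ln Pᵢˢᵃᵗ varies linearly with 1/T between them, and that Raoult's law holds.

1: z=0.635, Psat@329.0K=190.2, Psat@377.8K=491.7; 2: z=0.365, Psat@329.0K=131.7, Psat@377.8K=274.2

T = 355.6 K

Bubble-point temperature: ΣzᵢPᵢˢᵃᵗ(T) = P. Interpolate ln Pᵢˢᵃᵗ = aᵢ + bᵢ/T.
  T = 329.0 K: ΣzᵢPᵢˢᵃᵗ = 168.85 kPa
  T = 377.8 K: ΣzᵢPᵢˢᵃᵗ = 412.31 kPa
  T = 353.4 K: ΣzᵢPᵢˢᵃᵗ = 271.80 kPa
  T = 365.6 K: ΣzᵢPᵢˢᵃᵗ = 337.02 kPa
  T = 359.5 K: ΣzᵢPᵢˢᵃᵗ = 303.19 kPa
  T = 356.4 K: ΣzᵢPᵢˢᵃᵗ = 286.94 kPa
  T = 354.9 K: ΣzᵢPᵢˢᵃᵗ = 279.30 kPa
Interpolating between 354.9 K and 356.4 K gives T ≈ 355.6 K.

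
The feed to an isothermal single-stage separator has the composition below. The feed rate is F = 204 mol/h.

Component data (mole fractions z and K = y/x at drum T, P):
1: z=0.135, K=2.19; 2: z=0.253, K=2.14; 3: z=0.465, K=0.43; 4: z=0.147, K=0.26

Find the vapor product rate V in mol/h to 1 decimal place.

Let β = V/F and solve Σ zᵢ(Kᵢ−1)/(1+β(Kᵢ−1)) = 0.
Feasibility: ΣzᵢKᵢ = 1.075, Σzᵢ/Kᵢ = 1.827 — both > 1, two phases present.
Newton–Raphson from β = 0.38:
  β = 0.380: g = -0.1778, g' = -0.653 → β = 0.108
  β = 0.108: g = -0.0012, g' = -0.678 → β = 0.106
Converged at β = 0.106.
Then V = β·F = 0.1058·204 = 21.6 mol/h and L = F − V = 182.4 mol/h.

V = 21.6 mol/h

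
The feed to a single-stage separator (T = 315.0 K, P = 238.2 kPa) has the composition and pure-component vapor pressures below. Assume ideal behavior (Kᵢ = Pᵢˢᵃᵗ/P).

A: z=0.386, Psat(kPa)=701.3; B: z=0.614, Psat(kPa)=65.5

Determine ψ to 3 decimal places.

Raoult's law: Kᵢ = Pᵢˢᵃᵗ/P = Pᵢˢᵃᵗ/238.2.
  K_A = 701.3/238.2 = 2.94416, K_B = 65.5/238.2 = 0.27498
Rachford–Rice: g(ψ) = Σ zᵢ(Kᵢ−1)/(1+ψ(Kᵢ−1)) = 0.
g(0) = ΣzᵢKᵢ − 1 = 0.305 and g(1) = 1 − Σzᵢ/Kᵢ = -1.364, so a root lies in (0, 1).
Binary case is linear: z₁(K₁−1)(1+ψ(K₂−1)) + z₂(K₂−1)(1+ψ(K₁−1)) = 0
⇒ ψ = [z₁(K₁−1)+z₂(K₂−1)] / [−(K₁−1)(K₂−1)] = 0.3053/1.4096 = 0.217

ψ = 0.217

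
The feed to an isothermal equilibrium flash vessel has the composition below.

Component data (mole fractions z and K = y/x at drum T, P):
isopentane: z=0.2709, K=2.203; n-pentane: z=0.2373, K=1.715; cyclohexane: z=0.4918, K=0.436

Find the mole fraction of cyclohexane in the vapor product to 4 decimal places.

y_cyclohexane = 0.2745

Rachford–Rice: g(ψ) = Σ zᵢ(Kᵢ−1)/(1+ψ(Kᵢ−1)) = 0.
Feasibility: ΣzᵢKᵢ = 1.2182, Σzᵢ/Kᵢ = 1.3893 — both > 1, two phases present.
Iterate (Newton) starting at ψ = 0.53:
  ψ = 0.5300: g = -0.07359, g' = -0.5283 → ψ = 0.3907
  ψ = 0.3907: g = -0.00145, g' = -0.5129 → ψ = 0.3879
Converged at ψ = 0.3879.
Compositions from xᵢ = zᵢ/(1+ψ(Kᵢ−1)), yᵢ = Kᵢxᵢ:
  isopentane: x = 0.1847, y = 0.4069
  n-pentane: x = 0.1858, y = 0.3186
  cyclohexane: x = 0.6295, y = 0.2745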